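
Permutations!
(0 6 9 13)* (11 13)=[6, 1, 2, 3, 4, 5, 9, 7, 8, 11, 10, 13, 12, 0]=(0 6 9 11 13)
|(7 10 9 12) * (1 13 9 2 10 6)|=|(1 13 9 12 7 6)(2 10)|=6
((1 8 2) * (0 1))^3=((0 1 8 2))^3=(0 2 8 1)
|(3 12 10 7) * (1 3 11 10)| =|(1 3 12)(7 11 10)| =3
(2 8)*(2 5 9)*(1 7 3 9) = (1 7 3 9 2 8 5) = [0, 7, 8, 9, 4, 1, 6, 3, 5, 2]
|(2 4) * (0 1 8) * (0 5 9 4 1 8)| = 7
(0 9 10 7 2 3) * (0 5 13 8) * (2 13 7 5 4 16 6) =(0 9 10 5 7 13 8)(2 3 4 16 6) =[9, 1, 3, 4, 16, 7, 2, 13, 0, 10, 5, 11, 12, 8, 14, 15, 6]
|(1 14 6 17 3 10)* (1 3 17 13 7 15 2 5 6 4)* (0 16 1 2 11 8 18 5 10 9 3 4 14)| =24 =|(0 16 1)(2 10 4)(3 9)(5 6 13 7 15 11 8 18)|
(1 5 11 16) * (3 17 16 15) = (1 5 11 15 3 17 16) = [0, 5, 2, 17, 4, 11, 6, 7, 8, 9, 10, 15, 12, 13, 14, 3, 1, 16]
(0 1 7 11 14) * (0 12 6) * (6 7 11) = (0 1 11 14 12 7 6) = [1, 11, 2, 3, 4, 5, 0, 6, 8, 9, 10, 14, 7, 13, 12]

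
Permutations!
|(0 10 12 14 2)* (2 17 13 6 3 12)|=6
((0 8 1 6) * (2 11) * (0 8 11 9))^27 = (0 9 2 11)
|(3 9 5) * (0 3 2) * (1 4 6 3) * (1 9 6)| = |(0 9 5 2)(1 4)(3 6)| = 4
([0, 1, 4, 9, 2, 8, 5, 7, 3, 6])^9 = [0, 1, 4, 8, 2, 6, 9, 7, 5, 3]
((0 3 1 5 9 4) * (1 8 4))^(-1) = (0 4 8 3)(1 9 5)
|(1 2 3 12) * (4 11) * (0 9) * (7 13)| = 4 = |(0 9)(1 2 3 12)(4 11)(7 13)|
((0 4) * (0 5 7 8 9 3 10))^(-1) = (0 10 3 9 8 7 5 4)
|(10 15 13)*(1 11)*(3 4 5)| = 6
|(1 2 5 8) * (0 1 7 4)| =7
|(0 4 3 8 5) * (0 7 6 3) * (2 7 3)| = |(0 4)(2 7 6)(3 8 5)| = 6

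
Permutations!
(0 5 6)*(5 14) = (0 14 5 6) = [14, 1, 2, 3, 4, 6, 0, 7, 8, 9, 10, 11, 12, 13, 5]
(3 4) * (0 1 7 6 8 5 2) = (0 1 7 6 8 5 2)(3 4) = [1, 7, 0, 4, 3, 2, 8, 6, 5]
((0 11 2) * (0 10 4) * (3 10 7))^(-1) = ((0 11 2 7 3 10 4))^(-1) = (0 4 10 3 7 2 11)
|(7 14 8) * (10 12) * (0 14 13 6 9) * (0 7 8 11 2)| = |(0 14 11 2)(6 9 7 13)(10 12)| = 4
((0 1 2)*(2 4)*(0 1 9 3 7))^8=((0 9 3 7)(1 4 2))^8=(9)(1 2 4)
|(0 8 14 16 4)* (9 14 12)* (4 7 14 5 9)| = 12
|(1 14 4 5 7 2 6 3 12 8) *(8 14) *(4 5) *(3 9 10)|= 18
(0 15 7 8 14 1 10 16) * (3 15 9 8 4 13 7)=(0 9 8 14 1 10 16)(3 15)(4 13 7)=[9, 10, 2, 15, 13, 5, 6, 4, 14, 8, 16, 11, 12, 7, 1, 3, 0]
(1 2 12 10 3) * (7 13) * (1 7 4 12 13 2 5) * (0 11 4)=(0 11 4 12 10 3 7 2 13)(1 5)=[11, 5, 13, 7, 12, 1, 6, 2, 8, 9, 3, 4, 10, 0]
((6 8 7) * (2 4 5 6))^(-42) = ((2 4 5 6 8 7))^(-42) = (8)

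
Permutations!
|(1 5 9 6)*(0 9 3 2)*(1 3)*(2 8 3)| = |(0 9 6 2)(1 5)(3 8)| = 4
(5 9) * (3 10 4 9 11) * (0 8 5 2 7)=(0 8 5 11 3 10 4 9 2 7)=[8, 1, 7, 10, 9, 11, 6, 0, 5, 2, 4, 3]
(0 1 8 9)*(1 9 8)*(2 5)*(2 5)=(0 9)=[9, 1, 2, 3, 4, 5, 6, 7, 8, 0]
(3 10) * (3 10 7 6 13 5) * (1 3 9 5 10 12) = [0, 3, 2, 7, 4, 9, 13, 6, 8, 5, 12, 11, 1, 10] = (1 3 7 6 13 10 12)(5 9)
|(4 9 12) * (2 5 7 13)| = 12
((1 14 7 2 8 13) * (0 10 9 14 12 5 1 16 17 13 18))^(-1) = (0 18 8 2 7 14 9 10)(1 5 12)(13 17 16)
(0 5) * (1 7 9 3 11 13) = (0 5)(1 7 9 3 11 13) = [5, 7, 2, 11, 4, 0, 6, 9, 8, 3, 10, 13, 12, 1]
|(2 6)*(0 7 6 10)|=|(0 7 6 2 10)|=5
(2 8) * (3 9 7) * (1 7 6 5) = [0, 7, 8, 9, 4, 1, 5, 3, 2, 6] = (1 7 3 9 6 5)(2 8)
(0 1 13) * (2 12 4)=(0 1 13)(2 12 4)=[1, 13, 12, 3, 2, 5, 6, 7, 8, 9, 10, 11, 4, 0]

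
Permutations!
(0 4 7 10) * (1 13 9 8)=(0 4 7 10)(1 13 9 8)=[4, 13, 2, 3, 7, 5, 6, 10, 1, 8, 0, 11, 12, 9]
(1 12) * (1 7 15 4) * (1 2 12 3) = (1 3)(2 12 7 15 4) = [0, 3, 12, 1, 2, 5, 6, 15, 8, 9, 10, 11, 7, 13, 14, 4]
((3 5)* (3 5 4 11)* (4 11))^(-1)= ((3 11))^(-1)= (3 11)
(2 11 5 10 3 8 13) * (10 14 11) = (2 10 3 8 13)(5 14 11) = [0, 1, 10, 8, 4, 14, 6, 7, 13, 9, 3, 5, 12, 2, 11]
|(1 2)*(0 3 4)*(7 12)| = 6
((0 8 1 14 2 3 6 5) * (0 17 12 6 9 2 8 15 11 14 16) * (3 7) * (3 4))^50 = ((0 15 11 14 8 1 16)(2 7 4 3 9)(5 17 12 6))^50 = (0 15 11 14 8 1 16)(5 12)(6 17)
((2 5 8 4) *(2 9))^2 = ((2 5 8 4 9))^2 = (2 8 9 5 4)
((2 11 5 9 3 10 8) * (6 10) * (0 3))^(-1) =((0 3 6 10 8 2 11 5 9))^(-1) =(0 9 5 11 2 8 10 6 3)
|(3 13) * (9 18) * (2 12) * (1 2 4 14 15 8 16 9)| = |(1 2 12 4 14 15 8 16 9 18)(3 13)| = 10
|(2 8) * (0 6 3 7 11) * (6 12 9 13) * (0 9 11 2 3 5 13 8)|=|(0 12 11 9 8 3 7 2)(5 13 6)|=24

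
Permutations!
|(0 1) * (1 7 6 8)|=|(0 7 6 8 1)|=5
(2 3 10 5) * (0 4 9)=(0 4 9)(2 3 10 5)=[4, 1, 3, 10, 9, 2, 6, 7, 8, 0, 5]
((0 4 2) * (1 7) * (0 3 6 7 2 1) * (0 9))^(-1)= ((0 4 1 2 3 6 7 9))^(-1)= (0 9 7 6 3 2 1 4)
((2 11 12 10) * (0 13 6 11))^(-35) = (13)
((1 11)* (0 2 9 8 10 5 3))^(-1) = ((0 2 9 8 10 5 3)(1 11))^(-1) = (0 3 5 10 8 9 2)(1 11)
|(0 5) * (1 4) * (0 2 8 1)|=|(0 5 2 8 1 4)|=6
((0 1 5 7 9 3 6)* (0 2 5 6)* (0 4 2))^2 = (0 6 1)(2 7 3)(4 5 9)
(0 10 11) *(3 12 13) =(0 10 11)(3 12 13) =[10, 1, 2, 12, 4, 5, 6, 7, 8, 9, 11, 0, 13, 3]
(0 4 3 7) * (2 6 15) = (0 4 3 7)(2 6 15) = [4, 1, 6, 7, 3, 5, 15, 0, 8, 9, 10, 11, 12, 13, 14, 2]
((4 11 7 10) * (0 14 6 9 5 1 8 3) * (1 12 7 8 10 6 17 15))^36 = (0 4 17 8 1)(3 10 14 11 15)(5 12 7 6 9)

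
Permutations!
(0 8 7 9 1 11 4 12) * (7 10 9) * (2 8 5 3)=(0 5 3 2 8 10 9 1 11 4 12)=[5, 11, 8, 2, 12, 3, 6, 7, 10, 1, 9, 4, 0]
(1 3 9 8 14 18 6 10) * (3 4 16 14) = [0, 4, 2, 9, 16, 5, 10, 7, 3, 8, 1, 11, 12, 13, 18, 15, 14, 17, 6] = (1 4 16 14 18 6 10)(3 9 8)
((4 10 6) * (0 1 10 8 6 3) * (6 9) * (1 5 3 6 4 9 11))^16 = ((0 5 3)(1 10 6 9 4 8 11))^16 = (0 5 3)(1 6 4 11 10 9 8)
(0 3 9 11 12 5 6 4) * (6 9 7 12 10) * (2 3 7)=(0 7 12 5 9 11 10 6 4)(2 3)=[7, 1, 3, 2, 0, 9, 4, 12, 8, 11, 6, 10, 5]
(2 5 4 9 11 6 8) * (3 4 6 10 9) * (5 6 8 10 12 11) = [0, 1, 6, 4, 3, 8, 10, 7, 2, 5, 9, 12, 11] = (2 6 10 9 5 8)(3 4)(11 12)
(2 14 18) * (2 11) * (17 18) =(2 14 17 18 11) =[0, 1, 14, 3, 4, 5, 6, 7, 8, 9, 10, 2, 12, 13, 17, 15, 16, 18, 11]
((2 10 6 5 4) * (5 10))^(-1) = ((2 5 4)(6 10))^(-1) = (2 4 5)(6 10)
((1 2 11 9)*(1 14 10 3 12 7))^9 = ((1 2 11 9 14 10 3 12 7))^9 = (14)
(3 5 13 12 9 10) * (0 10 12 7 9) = (0 10 3 5 13 7 9 12) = [10, 1, 2, 5, 4, 13, 6, 9, 8, 12, 3, 11, 0, 7]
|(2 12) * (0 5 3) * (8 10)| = |(0 5 3)(2 12)(8 10)| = 6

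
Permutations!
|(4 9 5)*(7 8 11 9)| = 6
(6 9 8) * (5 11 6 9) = (5 11 6)(8 9) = [0, 1, 2, 3, 4, 11, 5, 7, 9, 8, 10, 6]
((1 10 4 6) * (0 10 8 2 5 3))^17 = ((0 10 4 6 1 8 2 5 3))^17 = (0 3 5 2 8 1 6 4 10)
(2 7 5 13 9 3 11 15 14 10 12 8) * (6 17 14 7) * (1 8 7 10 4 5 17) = (1 8 2 6)(3 11 15 10 12 7 17 14 4 5 13 9) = [0, 8, 6, 11, 5, 13, 1, 17, 2, 3, 12, 15, 7, 9, 4, 10, 16, 14]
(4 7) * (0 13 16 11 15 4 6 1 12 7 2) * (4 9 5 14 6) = [13, 12, 0, 3, 2, 14, 1, 4, 8, 5, 10, 15, 7, 16, 6, 9, 11] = (0 13 16 11 15 9 5 14 6 1 12 7 4 2)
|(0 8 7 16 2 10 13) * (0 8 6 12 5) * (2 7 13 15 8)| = 20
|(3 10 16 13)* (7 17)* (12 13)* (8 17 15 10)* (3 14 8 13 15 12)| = 10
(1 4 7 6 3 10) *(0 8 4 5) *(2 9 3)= [8, 5, 9, 10, 7, 0, 2, 6, 4, 3, 1]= (0 8 4 7 6 2 9 3 10 1 5)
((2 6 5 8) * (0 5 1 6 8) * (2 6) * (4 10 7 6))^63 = ((0 5)(1 2 8 4 10 7 6))^63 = (10)(0 5)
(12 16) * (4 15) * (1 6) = (1 6)(4 15)(12 16) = [0, 6, 2, 3, 15, 5, 1, 7, 8, 9, 10, 11, 16, 13, 14, 4, 12]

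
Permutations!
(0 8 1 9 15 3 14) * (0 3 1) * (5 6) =(0 8)(1 9 15)(3 14)(5 6) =[8, 9, 2, 14, 4, 6, 5, 7, 0, 15, 10, 11, 12, 13, 3, 1]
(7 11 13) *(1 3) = (1 3)(7 11 13) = [0, 3, 2, 1, 4, 5, 6, 11, 8, 9, 10, 13, 12, 7]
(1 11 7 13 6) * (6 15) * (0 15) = (0 15 6 1 11 7 13) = [15, 11, 2, 3, 4, 5, 1, 13, 8, 9, 10, 7, 12, 0, 14, 6]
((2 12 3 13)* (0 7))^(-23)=(0 7)(2 12 3 13)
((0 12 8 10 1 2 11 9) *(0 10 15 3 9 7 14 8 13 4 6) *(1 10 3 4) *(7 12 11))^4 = ((0 11 12 13 1 2 7 14 8 15 4 6)(3 9))^4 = (0 1 8)(2 15 11)(4 12 7)(6 13 14)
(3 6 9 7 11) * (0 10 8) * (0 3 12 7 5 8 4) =(0 10 4)(3 6 9 5 8)(7 11 12) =[10, 1, 2, 6, 0, 8, 9, 11, 3, 5, 4, 12, 7]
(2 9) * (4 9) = (2 4 9) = [0, 1, 4, 3, 9, 5, 6, 7, 8, 2]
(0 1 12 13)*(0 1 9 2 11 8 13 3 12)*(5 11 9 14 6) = (0 14 6 5 11 8 13 1)(2 9)(3 12) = [14, 0, 9, 12, 4, 11, 5, 7, 13, 2, 10, 8, 3, 1, 6]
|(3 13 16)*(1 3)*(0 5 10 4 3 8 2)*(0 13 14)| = 30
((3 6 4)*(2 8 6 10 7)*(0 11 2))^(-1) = ((0 11 2 8 6 4 3 10 7))^(-1) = (0 7 10 3 4 6 8 2 11)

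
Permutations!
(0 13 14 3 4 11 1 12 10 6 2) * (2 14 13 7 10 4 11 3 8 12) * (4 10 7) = [4, 2, 0, 11, 3, 5, 14, 7, 12, 9, 6, 1, 10, 13, 8] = (0 4 3 11 1 2)(6 14 8 12 10)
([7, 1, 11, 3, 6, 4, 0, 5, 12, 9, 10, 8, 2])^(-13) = (0 5 6 7 4)(2 12 8 11)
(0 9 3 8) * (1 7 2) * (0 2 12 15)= [9, 7, 1, 8, 4, 5, 6, 12, 2, 3, 10, 11, 15, 13, 14, 0]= (0 9 3 8 2 1 7 12 15)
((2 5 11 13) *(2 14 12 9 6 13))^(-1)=(2 11 5)(6 9 12 14 13)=((2 5 11)(6 13 14 12 9))^(-1)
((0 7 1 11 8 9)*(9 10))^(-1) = (0 9 10 8 11 1 7)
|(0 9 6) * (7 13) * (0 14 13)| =|(0 9 6 14 13 7)| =6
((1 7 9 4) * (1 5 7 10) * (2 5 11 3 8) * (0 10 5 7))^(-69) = ((0 10 1 5)(2 7 9 4 11 3 8))^(-69) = (0 5 1 10)(2 7 9 4 11 3 8)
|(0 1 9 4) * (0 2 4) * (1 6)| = |(0 6 1 9)(2 4)| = 4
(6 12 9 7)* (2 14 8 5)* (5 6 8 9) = [0, 1, 14, 3, 4, 2, 12, 8, 6, 7, 10, 11, 5, 13, 9] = (2 14 9 7 8 6 12 5)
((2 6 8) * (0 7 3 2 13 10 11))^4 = ((0 7 3 2 6 8 13 10 11))^4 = (0 6 11 2 10 3 13 7 8)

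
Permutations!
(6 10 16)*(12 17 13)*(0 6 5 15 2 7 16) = (0 6 10)(2 7 16 5 15)(12 17 13) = [6, 1, 7, 3, 4, 15, 10, 16, 8, 9, 0, 11, 17, 12, 14, 2, 5, 13]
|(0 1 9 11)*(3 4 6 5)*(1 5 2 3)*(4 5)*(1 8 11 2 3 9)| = 14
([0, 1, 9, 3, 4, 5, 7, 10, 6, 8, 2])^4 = [0, 1, 7, 3, 4, 5, 9, 8, 2, 10, 6]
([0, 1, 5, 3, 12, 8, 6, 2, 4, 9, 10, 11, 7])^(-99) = (2 4)(5 12)(7 8)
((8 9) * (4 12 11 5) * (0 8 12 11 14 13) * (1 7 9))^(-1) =(0 13 14 12 9 7 1 8)(4 5 11) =((0 8 1 7 9 12 14 13)(4 11 5))^(-1)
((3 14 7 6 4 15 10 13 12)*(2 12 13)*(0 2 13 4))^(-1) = (0 6 7 14 3 12 2)(4 13 10 15)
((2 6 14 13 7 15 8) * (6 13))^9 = (2 8 15 7 13)(6 14)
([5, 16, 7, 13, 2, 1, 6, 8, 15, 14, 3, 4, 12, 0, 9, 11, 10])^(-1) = (0 13 3 10 16 1 5)(2 4 11 15 8 7)(9 14)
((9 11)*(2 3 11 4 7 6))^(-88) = (2 9 6 11 7 3 4)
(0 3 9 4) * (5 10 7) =[3, 1, 2, 9, 0, 10, 6, 5, 8, 4, 7] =(0 3 9 4)(5 10 7)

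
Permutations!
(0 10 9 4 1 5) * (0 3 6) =(0 10 9 4 1 5 3 6) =[10, 5, 2, 6, 1, 3, 0, 7, 8, 4, 9]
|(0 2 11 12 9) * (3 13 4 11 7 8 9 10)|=|(0 2 7 8 9)(3 13 4 11 12 10)|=30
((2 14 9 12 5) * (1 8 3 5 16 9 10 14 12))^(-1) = (1 9 16 12 2 5 3 8)(10 14)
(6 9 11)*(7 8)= (6 9 11)(7 8)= [0, 1, 2, 3, 4, 5, 9, 8, 7, 11, 10, 6]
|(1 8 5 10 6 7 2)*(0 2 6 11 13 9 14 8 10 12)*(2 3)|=|(0 3 2 1 10 11 13 9 14 8 5 12)(6 7)|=12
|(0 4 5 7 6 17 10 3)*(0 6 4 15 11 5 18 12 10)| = |(0 15 11 5 7 4 18 12 10 3 6 17)| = 12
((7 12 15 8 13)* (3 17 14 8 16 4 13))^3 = ((3 17 14 8)(4 13 7 12 15 16))^3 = (3 8 14 17)(4 12)(7 16)(13 15)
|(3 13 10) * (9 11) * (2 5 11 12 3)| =|(2 5 11 9 12 3 13 10)| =8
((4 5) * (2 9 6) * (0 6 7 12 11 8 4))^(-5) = ((0 6 2 9 7 12 11 8 4 5))^(-5) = (0 12)(2 8)(4 9)(5 7)(6 11)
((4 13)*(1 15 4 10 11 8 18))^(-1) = (1 18 8 11 10 13 4 15)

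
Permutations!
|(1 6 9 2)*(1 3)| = 5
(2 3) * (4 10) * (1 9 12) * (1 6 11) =(1 9 12 6 11)(2 3)(4 10) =[0, 9, 3, 2, 10, 5, 11, 7, 8, 12, 4, 1, 6]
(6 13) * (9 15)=(6 13)(9 15)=[0, 1, 2, 3, 4, 5, 13, 7, 8, 15, 10, 11, 12, 6, 14, 9]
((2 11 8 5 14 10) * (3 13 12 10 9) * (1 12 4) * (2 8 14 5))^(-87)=((1 12 10 8 2 11 14 9 3 13 4))^(-87)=(1 12 10 8 2 11 14 9 3 13 4)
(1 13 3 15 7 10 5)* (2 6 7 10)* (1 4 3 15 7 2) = (1 13 15 10 5 4 3 7)(2 6) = [0, 13, 6, 7, 3, 4, 2, 1, 8, 9, 5, 11, 12, 15, 14, 10]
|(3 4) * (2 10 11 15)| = |(2 10 11 15)(3 4)| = 4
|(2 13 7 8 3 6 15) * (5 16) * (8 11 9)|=18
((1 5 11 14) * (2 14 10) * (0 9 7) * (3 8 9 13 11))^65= ((0 13 11 10 2 14 1 5 3 8 9 7))^65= (0 14 9 10 3 13 1 7 2 8 11 5)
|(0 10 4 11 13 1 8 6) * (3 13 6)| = |(0 10 4 11 6)(1 8 3 13)| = 20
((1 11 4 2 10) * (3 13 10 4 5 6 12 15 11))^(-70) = ((1 3 13 10)(2 4)(5 6 12 15 11))^(-70) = (15)(1 13)(3 10)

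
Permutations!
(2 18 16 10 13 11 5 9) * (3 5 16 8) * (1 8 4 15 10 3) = [0, 8, 18, 5, 15, 9, 6, 7, 1, 2, 13, 16, 12, 11, 14, 10, 3, 17, 4] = (1 8)(2 18 4 15 10 13 11 16 3 5 9)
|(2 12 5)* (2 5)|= 2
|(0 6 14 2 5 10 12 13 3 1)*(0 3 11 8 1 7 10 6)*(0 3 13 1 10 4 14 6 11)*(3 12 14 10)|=|(0 12 1 13)(2 5 11 8 3 7 4 10 14)|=36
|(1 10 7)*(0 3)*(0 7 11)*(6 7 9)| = |(0 3 9 6 7 1 10 11)| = 8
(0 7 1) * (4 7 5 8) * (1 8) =(0 5 1)(4 7 8) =[5, 0, 2, 3, 7, 1, 6, 8, 4]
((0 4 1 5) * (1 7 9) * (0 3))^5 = ((0 4 7 9 1 5 3))^5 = (0 5 9 4 3 1 7)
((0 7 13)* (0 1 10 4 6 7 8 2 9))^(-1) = ((0 8 2 9)(1 10 4 6 7 13))^(-1) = (0 9 2 8)(1 13 7 6 4 10)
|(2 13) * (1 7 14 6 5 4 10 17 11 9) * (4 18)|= |(1 7 14 6 5 18 4 10 17 11 9)(2 13)|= 22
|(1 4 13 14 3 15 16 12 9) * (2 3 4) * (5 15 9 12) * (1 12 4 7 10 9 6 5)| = 7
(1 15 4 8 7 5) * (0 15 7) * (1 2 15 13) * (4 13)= (0 4 8)(1 7 5 2 15 13)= [4, 7, 15, 3, 8, 2, 6, 5, 0, 9, 10, 11, 12, 1, 14, 13]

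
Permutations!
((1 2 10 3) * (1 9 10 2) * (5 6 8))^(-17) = (3 9 10)(5 6 8)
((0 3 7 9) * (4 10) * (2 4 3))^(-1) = (0 9 7 3 10 4 2)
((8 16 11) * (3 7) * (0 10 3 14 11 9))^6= (0 8 7)(3 9 11)(10 16 14)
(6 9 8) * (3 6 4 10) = (3 6 9 8 4 10) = [0, 1, 2, 6, 10, 5, 9, 7, 4, 8, 3]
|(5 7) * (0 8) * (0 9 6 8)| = 6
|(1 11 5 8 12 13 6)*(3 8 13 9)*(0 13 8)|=|(0 13 6 1 11 5 8 12 9 3)|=10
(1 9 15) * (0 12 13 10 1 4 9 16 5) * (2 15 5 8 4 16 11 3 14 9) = (0 12 13 10 1 11 3 14 9 5)(2 15 16 8 4) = [12, 11, 15, 14, 2, 0, 6, 7, 4, 5, 1, 3, 13, 10, 9, 16, 8]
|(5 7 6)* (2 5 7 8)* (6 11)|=3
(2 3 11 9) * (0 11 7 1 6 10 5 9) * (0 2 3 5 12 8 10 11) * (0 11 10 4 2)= (0 11)(1 6 10 12 8 4 2 5 9 3 7)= [11, 6, 5, 7, 2, 9, 10, 1, 4, 3, 12, 0, 8]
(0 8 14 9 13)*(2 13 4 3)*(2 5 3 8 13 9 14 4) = [13, 1, 9, 5, 8, 3, 6, 7, 4, 2, 10, 11, 12, 0, 14] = (14)(0 13)(2 9)(3 5)(4 8)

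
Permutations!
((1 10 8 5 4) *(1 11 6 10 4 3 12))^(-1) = (1 12 3 5 8 10 6 11 4)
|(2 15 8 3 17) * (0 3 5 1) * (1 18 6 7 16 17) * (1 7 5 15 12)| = 24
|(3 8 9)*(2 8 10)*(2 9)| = |(2 8)(3 10 9)| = 6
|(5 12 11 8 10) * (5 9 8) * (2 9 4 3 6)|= |(2 9 8 10 4 3 6)(5 12 11)|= 21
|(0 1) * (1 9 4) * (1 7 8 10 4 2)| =|(0 9 2 1)(4 7 8 10)| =4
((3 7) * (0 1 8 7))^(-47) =(0 7 1 3 8)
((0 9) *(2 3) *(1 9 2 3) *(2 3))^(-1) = (0 9 1 2 3)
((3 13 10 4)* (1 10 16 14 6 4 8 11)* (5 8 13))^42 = ((1 10 13 16 14 6 4 3 5 8 11))^42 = (1 8 3 6 16 10 11 5 4 14 13)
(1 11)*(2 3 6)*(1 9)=(1 11 9)(2 3 6)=[0, 11, 3, 6, 4, 5, 2, 7, 8, 1, 10, 9]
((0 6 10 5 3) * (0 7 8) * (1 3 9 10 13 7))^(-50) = (13)(5 9 10)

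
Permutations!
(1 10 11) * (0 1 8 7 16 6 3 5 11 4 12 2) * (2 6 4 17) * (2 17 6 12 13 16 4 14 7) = (17)(0 1 10 6 3 5 11 8 2)(4 13 16 14 7) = [1, 10, 0, 5, 13, 11, 3, 4, 2, 9, 6, 8, 12, 16, 7, 15, 14, 17]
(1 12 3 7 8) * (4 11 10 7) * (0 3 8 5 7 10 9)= [3, 12, 2, 4, 11, 7, 6, 5, 1, 0, 10, 9, 8]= (0 3 4 11 9)(1 12 8)(5 7)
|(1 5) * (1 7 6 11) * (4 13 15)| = |(1 5 7 6 11)(4 13 15)| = 15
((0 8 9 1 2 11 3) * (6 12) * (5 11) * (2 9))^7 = (0 8 2 5 11 3)(1 9)(6 12)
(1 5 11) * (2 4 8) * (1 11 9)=(11)(1 5 9)(2 4 8)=[0, 5, 4, 3, 8, 9, 6, 7, 2, 1, 10, 11]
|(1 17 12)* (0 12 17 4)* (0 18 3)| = 6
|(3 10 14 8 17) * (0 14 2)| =7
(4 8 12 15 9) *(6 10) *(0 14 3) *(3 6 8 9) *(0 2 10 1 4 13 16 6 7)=[14, 4, 10, 2, 9, 5, 1, 0, 12, 13, 8, 11, 15, 16, 7, 3, 6]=(0 14 7)(1 4 9 13 16 6)(2 10 8 12 15 3)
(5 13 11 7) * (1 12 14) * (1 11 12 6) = (1 6)(5 13 12 14 11 7) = [0, 6, 2, 3, 4, 13, 1, 5, 8, 9, 10, 7, 14, 12, 11]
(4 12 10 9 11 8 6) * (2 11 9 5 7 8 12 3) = [0, 1, 11, 2, 3, 7, 4, 8, 6, 9, 5, 12, 10] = (2 11 12 10 5 7 8 6 4 3)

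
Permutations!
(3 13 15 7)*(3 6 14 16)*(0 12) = (0 12)(3 13 15 7 6 14 16) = [12, 1, 2, 13, 4, 5, 14, 6, 8, 9, 10, 11, 0, 15, 16, 7, 3]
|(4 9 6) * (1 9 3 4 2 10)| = 10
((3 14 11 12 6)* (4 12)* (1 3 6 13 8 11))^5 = (1 14 3)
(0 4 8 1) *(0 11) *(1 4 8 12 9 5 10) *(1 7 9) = (0 8 4 12 1 11)(5 10 7 9) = [8, 11, 2, 3, 12, 10, 6, 9, 4, 5, 7, 0, 1]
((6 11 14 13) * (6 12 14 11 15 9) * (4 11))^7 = (4 11)(6 15 9)(12 14 13)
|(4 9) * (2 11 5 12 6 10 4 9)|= 7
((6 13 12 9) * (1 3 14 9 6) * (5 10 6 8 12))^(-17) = ((1 3 14 9)(5 10 6 13)(8 12))^(-17) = (1 9 14 3)(5 13 6 10)(8 12)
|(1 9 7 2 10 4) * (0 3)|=6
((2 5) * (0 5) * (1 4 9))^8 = ((0 5 2)(1 4 9))^8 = (0 2 5)(1 9 4)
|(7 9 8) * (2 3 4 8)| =6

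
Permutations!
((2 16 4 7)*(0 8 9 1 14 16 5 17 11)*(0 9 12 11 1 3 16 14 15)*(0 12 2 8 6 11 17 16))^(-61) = ((0 6 11 9 3)(1 15 12 17)(2 5 16 4 7 8))^(-61) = (0 3 9 11 6)(1 17 12 15)(2 8 7 4 16 5)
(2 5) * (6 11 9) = (2 5)(6 11 9) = [0, 1, 5, 3, 4, 2, 11, 7, 8, 6, 10, 9]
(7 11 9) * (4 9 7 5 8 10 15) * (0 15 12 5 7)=(0 15 4 9 7 11)(5 8 10 12)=[15, 1, 2, 3, 9, 8, 6, 11, 10, 7, 12, 0, 5, 13, 14, 4]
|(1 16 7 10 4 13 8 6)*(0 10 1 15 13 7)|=12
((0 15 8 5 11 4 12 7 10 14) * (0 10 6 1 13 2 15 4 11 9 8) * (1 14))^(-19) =(0 7 10 2 4 6 1 15 12 14 13)(5 8 9)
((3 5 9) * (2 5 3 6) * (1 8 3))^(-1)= ((1 8 3)(2 5 9 6))^(-1)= (1 3 8)(2 6 9 5)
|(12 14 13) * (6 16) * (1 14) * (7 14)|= |(1 7 14 13 12)(6 16)|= 10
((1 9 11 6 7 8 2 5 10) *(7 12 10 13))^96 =(2 5 13 7 8)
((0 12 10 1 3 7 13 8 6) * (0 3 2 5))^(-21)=(0 1)(2 12)(3 6 8 13 7)(5 10)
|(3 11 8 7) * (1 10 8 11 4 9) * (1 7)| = 12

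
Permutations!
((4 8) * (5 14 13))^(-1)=((4 8)(5 14 13))^(-1)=(4 8)(5 13 14)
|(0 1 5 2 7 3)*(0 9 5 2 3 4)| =15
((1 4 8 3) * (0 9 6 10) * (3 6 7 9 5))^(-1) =(0 10 6 8 4 1 3 5)(7 9)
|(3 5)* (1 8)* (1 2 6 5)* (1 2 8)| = 4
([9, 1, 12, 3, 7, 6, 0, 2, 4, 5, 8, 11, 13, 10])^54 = [5, 1, 4, 3, 10, 0, 9, 8, 13, 6, 12, 11, 7, 2]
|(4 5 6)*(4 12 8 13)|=|(4 5 6 12 8 13)|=6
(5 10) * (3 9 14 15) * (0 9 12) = (0 9 14 15 3 12)(5 10) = [9, 1, 2, 12, 4, 10, 6, 7, 8, 14, 5, 11, 0, 13, 15, 3]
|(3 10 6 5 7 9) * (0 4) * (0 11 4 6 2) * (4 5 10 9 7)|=12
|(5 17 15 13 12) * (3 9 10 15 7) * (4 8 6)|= |(3 9 10 15 13 12 5 17 7)(4 8 6)|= 9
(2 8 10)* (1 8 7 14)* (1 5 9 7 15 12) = [0, 8, 15, 3, 4, 9, 6, 14, 10, 7, 2, 11, 1, 13, 5, 12] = (1 8 10 2 15 12)(5 9 7 14)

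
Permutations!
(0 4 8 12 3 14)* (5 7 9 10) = (0 4 8 12 3 14)(5 7 9 10) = [4, 1, 2, 14, 8, 7, 6, 9, 12, 10, 5, 11, 3, 13, 0]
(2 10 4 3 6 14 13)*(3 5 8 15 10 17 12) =(2 17 12 3 6 14 13)(4 5 8 15 10) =[0, 1, 17, 6, 5, 8, 14, 7, 15, 9, 4, 11, 3, 2, 13, 10, 16, 12]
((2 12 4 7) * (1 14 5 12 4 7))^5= (1 2 12 14 4 7 5)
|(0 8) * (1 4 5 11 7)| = 10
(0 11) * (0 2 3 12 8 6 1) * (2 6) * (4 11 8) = (0 8 2 3 12 4 11 6 1) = [8, 0, 3, 12, 11, 5, 1, 7, 2, 9, 10, 6, 4]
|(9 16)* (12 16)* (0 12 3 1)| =6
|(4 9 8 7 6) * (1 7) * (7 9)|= |(1 9 8)(4 7 6)|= 3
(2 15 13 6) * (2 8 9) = (2 15 13 6 8 9) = [0, 1, 15, 3, 4, 5, 8, 7, 9, 2, 10, 11, 12, 6, 14, 13]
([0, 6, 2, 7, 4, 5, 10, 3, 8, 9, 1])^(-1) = (1 10 6)(3 7)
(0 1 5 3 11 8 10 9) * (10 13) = (0 1 5 3 11 8 13 10 9) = [1, 5, 2, 11, 4, 3, 6, 7, 13, 0, 9, 8, 12, 10]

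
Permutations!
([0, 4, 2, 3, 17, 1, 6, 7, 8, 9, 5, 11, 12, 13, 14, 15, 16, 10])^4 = (1 5 10 17 4)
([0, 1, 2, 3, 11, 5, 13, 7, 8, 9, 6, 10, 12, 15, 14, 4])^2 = (4 10 13)(6 15 11)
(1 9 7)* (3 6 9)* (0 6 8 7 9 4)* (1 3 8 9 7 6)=[1, 8, 2, 9, 0, 5, 4, 3, 6, 7]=(0 1 8 6 4)(3 9 7)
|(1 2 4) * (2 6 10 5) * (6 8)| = 7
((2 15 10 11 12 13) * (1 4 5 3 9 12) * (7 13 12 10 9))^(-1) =(1 11 10 9 15 2 13 7 3 5 4)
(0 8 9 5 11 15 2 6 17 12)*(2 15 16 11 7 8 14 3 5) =(0 14 3 5 7 8 9 2 6 17 12)(11 16) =[14, 1, 6, 5, 4, 7, 17, 8, 9, 2, 10, 16, 0, 13, 3, 15, 11, 12]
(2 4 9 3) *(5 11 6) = (2 4 9 3)(5 11 6) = [0, 1, 4, 2, 9, 11, 5, 7, 8, 3, 10, 6]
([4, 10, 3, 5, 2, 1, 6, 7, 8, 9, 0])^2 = [2, 0, 5, 1, 3, 10, 6, 7, 8, 9, 4]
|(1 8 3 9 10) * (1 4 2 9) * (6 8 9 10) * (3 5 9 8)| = |(1 8 5 9 6 3)(2 10 4)| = 6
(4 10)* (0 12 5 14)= [12, 1, 2, 3, 10, 14, 6, 7, 8, 9, 4, 11, 5, 13, 0]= (0 12 5 14)(4 10)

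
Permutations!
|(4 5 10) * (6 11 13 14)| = |(4 5 10)(6 11 13 14)| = 12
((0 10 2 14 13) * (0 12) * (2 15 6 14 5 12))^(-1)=(0 12 5 2 13 14 6 15 10)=((0 10 15 6 14 13 2 5 12))^(-1)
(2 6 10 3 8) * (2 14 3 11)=[0, 1, 6, 8, 4, 5, 10, 7, 14, 9, 11, 2, 12, 13, 3]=(2 6 10 11)(3 8 14)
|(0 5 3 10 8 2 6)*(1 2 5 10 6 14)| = |(0 10 8 5 3 6)(1 2 14)| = 6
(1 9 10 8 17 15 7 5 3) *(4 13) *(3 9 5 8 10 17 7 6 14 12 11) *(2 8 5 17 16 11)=(1 17 15 6 14 12 2 8 7 5 9 16 11 3)(4 13)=[0, 17, 8, 1, 13, 9, 14, 5, 7, 16, 10, 3, 2, 4, 12, 6, 11, 15]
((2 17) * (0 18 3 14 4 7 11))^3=(0 14 11 3 7 18 4)(2 17)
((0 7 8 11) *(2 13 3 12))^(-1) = ((0 7 8 11)(2 13 3 12))^(-1) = (0 11 8 7)(2 12 3 13)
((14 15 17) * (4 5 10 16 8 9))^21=(17)(4 16)(5 8)(9 10)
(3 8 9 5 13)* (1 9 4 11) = [0, 9, 2, 8, 11, 13, 6, 7, 4, 5, 10, 1, 12, 3] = (1 9 5 13 3 8 4 11)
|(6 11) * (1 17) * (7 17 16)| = |(1 16 7 17)(6 11)| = 4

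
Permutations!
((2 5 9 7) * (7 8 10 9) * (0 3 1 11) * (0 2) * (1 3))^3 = (0 2)(1 5)(7 11)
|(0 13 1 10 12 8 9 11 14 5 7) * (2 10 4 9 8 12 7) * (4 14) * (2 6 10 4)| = 8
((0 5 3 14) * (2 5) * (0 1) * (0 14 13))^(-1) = (0 13 3 5 2)(1 14)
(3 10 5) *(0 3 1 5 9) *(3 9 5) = (0 9)(1 3 10 5) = [9, 3, 2, 10, 4, 1, 6, 7, 8, 0, 5]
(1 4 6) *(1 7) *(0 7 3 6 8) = (0 7 1 4 8)(3 6) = [7, 4, 2, 6, 8, 5, 3, 1, 0]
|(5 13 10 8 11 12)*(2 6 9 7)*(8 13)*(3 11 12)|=12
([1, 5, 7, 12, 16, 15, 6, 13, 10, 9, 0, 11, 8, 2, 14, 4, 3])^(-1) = (0 10 8 12 3 16 4 15 5 1)(2 13 7)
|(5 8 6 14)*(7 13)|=4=|(5 8 6 14)(7 13)|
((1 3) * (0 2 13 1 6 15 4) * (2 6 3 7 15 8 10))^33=((0 6 8 10 2 13 1 7 15 4))^33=(0 10 1 4 8 13 15 6 2 7)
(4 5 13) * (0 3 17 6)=(0 3 17 6)(4 5 13)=[3, 1, 2, 17, 5, 13, 0, 7, 8, 9, 10, 11, 12, 4, 14, 15, 16, 6]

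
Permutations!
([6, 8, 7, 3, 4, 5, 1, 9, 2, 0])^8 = [6, 8, 7, 3, 4, 5, 1, 9, 2, 0]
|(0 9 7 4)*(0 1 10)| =6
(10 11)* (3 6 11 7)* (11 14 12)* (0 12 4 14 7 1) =[12, 0, 2, 6, 14, 5, 7, 3, 8, 9, 1, 10, 11, 13, 4] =(0 12 11 10 1)(3 6 7)(4 14)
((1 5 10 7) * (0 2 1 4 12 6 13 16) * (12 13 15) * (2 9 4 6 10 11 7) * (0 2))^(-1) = (0 10 12 15 6 7 11 5 1 2 16 13 4 9)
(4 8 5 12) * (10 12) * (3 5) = [0, 1, 2, 5, 8, 10, 6, 7, 3, 9, 12, 11, 4] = (3 5 10 12 4 8)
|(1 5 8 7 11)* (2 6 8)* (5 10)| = |(1 10 5 2 6 8 7 11)| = 8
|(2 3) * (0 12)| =|(0 12)(2 3)| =2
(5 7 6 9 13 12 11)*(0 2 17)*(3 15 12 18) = (0 2 17)(3 15 12 11 5 7 6 9 13 18) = [2, 1, 17, 15, 4, 7, 9, 6, 8, 13, 10, 5, 11, 18, 14, 12, 16, 0, 3]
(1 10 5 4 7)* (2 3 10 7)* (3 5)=[0, 7, 5, 10, 2, 4, 6, 1, 8, 9, 3]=(1 7)(2 5 4)(3 10)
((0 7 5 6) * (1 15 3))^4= ((0 7 5 6)(1 15 3))^4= (1 15 3)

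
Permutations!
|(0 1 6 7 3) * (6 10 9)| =7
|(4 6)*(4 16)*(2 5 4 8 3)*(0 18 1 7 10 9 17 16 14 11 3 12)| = 70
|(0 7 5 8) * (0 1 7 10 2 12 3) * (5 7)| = |(0 10 2 12 3)(1 5 8)| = 15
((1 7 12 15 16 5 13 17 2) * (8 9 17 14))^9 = (1 9 13 15)(2 8 5 12)(7 17 14 16)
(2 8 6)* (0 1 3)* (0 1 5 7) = (0 5 7)(1 3)(2 8 6) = [5, 3, 8, 1, 4, 7, 2, 0, 6]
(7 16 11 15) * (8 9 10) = (7 16 11 15)(8 9 10) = [0, 1, 2, 3, 4, 5, 6, 16, 9, 10, 8, 15, 12, 13, 14, 7, 11]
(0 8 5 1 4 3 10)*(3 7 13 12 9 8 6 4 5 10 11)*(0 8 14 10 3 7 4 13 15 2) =(0 6 13 12 9 14 10 8 3 11 7 15 2)(1 5) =[6, 5, 0, 11, 4, 1, 13, 15, 3, 14, 8, 7, 9, 12, 10, 2]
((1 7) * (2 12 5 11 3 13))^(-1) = (1 7)(2 13 3 11 5 12) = ((1 7)(2 12 5 11 3 13))^(-1)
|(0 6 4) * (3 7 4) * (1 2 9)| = 15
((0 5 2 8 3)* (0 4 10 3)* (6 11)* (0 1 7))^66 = (11)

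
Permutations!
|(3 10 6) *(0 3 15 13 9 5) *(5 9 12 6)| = |(0 3 10 5)(6 15 13 12)| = 4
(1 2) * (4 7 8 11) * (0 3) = [3, 2, 1, 0, 7, 5, 6, 8, 11, 9, 10, 4] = (0 3)(1 2)(4 7 8 11)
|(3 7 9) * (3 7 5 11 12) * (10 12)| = 10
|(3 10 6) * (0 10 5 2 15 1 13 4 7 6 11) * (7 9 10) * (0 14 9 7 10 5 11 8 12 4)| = 16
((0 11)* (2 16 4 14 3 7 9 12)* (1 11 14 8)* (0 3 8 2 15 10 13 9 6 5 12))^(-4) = ((0 14 8 1 11 3 7 6 5 12 15 10 13 9)(2 16 4))^(-4) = (0 15 7 8 13 5 11)(1 9 12 3 14 10 6)(2 4 16)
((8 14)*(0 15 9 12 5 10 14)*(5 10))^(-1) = ((0 15 9 12 10 14 8))^(-1) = (0 8 14 10 12 9 15)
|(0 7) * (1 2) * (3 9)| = |(0 7)(1 2)(3 9)| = 2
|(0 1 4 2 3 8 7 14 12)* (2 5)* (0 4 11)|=24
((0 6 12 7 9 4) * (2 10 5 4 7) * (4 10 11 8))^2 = (0 12 11 4 6 2 8)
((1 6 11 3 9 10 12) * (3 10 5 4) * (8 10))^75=((1 6 11 8 10 12)(3 9 5 4))^75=(1 8)(3 4 5 9)(6 10)(11 12)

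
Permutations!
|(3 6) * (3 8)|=3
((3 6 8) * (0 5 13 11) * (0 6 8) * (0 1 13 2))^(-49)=(0 2 5)(1 6 11 13)(3 8)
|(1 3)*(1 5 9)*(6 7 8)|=12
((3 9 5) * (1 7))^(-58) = (3 5 9)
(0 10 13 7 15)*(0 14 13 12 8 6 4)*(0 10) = (4 10 12 8 6)(7 15 14 13) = [0, 1, 2, 3, 10, 5, 4, 15, 6, 9, 12, 11, 8, 7, 13, 14]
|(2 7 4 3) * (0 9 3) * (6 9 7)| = |(0 7 4)(2 6 9 3)| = 12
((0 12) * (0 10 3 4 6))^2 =(0 10 4)(3 6 12)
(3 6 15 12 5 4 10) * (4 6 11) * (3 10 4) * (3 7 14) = (3 11 7 14)(5 6 15 12) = [0, 1, 2, 11, 4, 6, 15, 14, 8, 9, 10, 7, 5, 13, 3, 12]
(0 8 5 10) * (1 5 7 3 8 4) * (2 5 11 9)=(0 4 1 11 9 2 5 10)(3 8 7)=[4, 11, 5, 8, 1, 10, 6, 3, 7, 2, 0, 9]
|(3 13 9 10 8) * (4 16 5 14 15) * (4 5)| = 30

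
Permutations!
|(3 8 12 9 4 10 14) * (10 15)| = 8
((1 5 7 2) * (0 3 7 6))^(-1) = ((0 3 7 2 1 5 6))^(-1) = (0 6 5 1 2 7 3)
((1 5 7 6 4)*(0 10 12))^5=(0 12 10)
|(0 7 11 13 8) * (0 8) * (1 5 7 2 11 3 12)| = |(0 2 11 13)(1 5 7 3 12)| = 20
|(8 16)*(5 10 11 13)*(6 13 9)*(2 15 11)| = 8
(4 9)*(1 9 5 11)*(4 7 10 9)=(1 4 5 11)(7 10 9)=[0, 4, 2, 3, 5, 11, 6, 10, 8, 7, 9, 1]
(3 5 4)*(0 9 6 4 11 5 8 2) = (0 9 6 4 3 8 2)(5 11) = [9, 1, 0, 8, 3, 11, 4, 7, 2, 6, 10, 5]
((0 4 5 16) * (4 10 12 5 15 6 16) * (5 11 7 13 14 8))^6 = (0 14 16 13 6 7 15 11 4 12 5 10 8)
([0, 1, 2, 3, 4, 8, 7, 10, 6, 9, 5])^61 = [0, 1, 2, 3, 4, 8, 7, 10, 6, 9, 5]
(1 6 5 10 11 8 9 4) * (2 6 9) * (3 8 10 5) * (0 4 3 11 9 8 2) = (0 4 1 8)(2 6 11 10 9 3) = [4, 8, 6, 2, 1, 5, 11, 7, 0, 3, 9, 10]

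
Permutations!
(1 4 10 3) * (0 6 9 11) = (0 6 9 11)(1 4 10 3) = [6, 4, 2, 1, 10, 5, 9, 7, 8, 11, 3, 0]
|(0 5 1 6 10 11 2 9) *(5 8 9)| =6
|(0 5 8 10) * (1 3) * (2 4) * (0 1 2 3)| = 15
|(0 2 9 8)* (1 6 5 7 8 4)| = 9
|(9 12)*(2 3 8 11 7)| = 10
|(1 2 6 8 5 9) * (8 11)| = |(1 2 6 11 8 5 9)| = 7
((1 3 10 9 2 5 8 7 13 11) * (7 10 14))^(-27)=((1 3 14 7 13 11)(2 5 8 10 9))^(-27)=(1 7)(2 10 5 9 8)(3 13)(11 14)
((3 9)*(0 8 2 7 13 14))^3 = ((0 8 2 7 13 14)(3 9))^3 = (0 7)(2 14)(3 9)(8 13)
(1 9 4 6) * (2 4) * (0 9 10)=(0 9 2 4 6 1 10)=[9, 10, 4, 3, 6, 5, 1, 7, 8, 2, 0]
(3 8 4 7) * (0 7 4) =(0 7 3 8) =[7, 1, 2, 8, 4, 5, 6, 3, 0]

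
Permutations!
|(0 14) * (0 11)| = 3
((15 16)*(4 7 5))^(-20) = (16)(4 7 5)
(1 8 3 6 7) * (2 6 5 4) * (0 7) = [7, 8, 6, 5, 2, 4, 0, 1, 3] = (0 7 1 8 3 5 4 2 6)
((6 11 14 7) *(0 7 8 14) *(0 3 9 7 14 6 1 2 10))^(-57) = (0 2 7 3 6 14 10 1 9 11 8)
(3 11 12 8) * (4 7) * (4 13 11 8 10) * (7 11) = (3 8)(4 11 12 10)(7 13) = [0, 1, 2, 8, 11, 5, 6, 13, 3, 9, 4, 12, 10, 7]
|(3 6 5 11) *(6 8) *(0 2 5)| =7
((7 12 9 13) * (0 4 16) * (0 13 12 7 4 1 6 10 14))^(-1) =(0 14 10 6 1)(4 13 16)(9 12)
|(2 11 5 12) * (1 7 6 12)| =|(1 7 6 12 2 11 5)| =7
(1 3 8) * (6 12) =[0, 3, 2, 8, 4, 5, 12, 7, 1, 9, 10, 11, 6] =(1 3 8)(6 12)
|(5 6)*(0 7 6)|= 4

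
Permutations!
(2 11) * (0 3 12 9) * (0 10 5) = (0 3 12 9 10 5)(2 11) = [3, 1, 11, 12, 4, 0, 6, 7, 8, 10, 5, 2, 9]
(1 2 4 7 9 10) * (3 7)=(1 2 4 3 7 9 10)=[0, 2, 4, 7, 3, 5, 6, 9, 8, 10, 1]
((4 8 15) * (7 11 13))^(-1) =(4 15 8)(7 13 11)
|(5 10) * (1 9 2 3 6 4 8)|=|(1 9 2 3 6 4 8)(5 10)|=14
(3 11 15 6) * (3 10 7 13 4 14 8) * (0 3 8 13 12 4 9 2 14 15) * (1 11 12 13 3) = [1, 11, 14, 12, 15, 5, 10, 13, 8, 2, 7, 0, 4, 9, 3, 6] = (0 1 11)(2 14 3 12 4 15 6 10 7 13 9)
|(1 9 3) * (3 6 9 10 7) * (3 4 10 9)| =|(1 9 6 3)(4 10 7)| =12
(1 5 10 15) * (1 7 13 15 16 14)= (1 5 10 16 14)(7 13 15)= [0, 5, 2, 3, 4, 10, 6, 13, 8, 9, 16, 11, 12, 15, 1, 7, 14]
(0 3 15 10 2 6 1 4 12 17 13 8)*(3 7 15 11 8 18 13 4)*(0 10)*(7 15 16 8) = [15, 3, 6, 11, 12, 5, 1, 16, 10, 9, 2, 7, 17, 18, 14, 0, 8, 4, 13] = (0 15)(1 3 11 7 16 8 10 2 6)(4 12 17)(13 18)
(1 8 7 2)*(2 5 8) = (1 2)(5 8 7) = [0, 2, 1, 3, 4, 8, 6, 5, 7]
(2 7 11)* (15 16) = (2 7 11)(15 16) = [0, 1, 7, 3, 4, 5, 6, 11, 8, 9, 10, 2, 12, 13, 14, 16, 15]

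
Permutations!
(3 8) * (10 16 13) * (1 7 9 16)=(1 7 9 16 13 10)(3 8)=[0, 7, 2, 8, 4, 5, 6, 9, 3, 16, 1, 11, 12, 10, 14, 15, 13]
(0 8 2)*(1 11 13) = [8, 11, 0, 3, 4, 5, 6, 7, 2, 9, 10, 13, 12, 1] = (0 8 2)(1 11 13)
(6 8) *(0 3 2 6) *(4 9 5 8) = (0 3 2 6 4 9 5 8) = [3, 1, 6, 2, 9, 8, 4, 7, 0, 5]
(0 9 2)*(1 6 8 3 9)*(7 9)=(0 1 6 8 3 7 9 2)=[1, 6, 0, 7, 4, 5, 8, 9, 3, 2]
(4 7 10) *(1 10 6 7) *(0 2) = (0 2)(1 10 4)(6 7) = [2, 10, 0, 3, 1, 5, 7, 6, 8, 9, 4]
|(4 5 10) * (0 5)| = |(0 5 10 4)| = 4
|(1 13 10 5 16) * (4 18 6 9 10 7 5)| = 5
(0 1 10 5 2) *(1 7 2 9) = [7, 10, 0, 3, 4, 9, 6, 2, 8, 1, 5] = (0 7 2)(1 10 5 9)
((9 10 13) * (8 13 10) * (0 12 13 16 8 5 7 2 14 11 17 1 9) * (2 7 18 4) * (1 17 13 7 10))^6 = (0 5 13 9 11 1 14 10 2 7 4 12 18)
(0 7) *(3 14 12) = (0 7)(3 14 12) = [7, 1, 2, 14, 4, 5, 6, 0, 8, 9, 10, 11, 3, 13, 12]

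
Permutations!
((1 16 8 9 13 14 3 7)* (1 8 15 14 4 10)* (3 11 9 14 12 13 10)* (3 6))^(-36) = (1 6 9 13 14 15 7)(3 10 4 11 12 8 16)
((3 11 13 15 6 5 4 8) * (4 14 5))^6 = ((3 11 13 15 6 4 8)(5 14))^6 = (3 8 4 6 15 13 11)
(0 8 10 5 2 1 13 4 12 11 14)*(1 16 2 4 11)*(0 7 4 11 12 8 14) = [14, 13, 16, 3, 8, 11, 6, 4, 10, 9, 5, 0, 1, 12, 7, 15, 2] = (0 14 7 4 8 10 5 11)(1 13 12)(2 16)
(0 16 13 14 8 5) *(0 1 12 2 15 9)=[16, 12, 15, 3, 4, 1, 6, 7, 5, 0, 10, 11, 2, 14, 8, 9, 13]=(0 16 13 14 8 5 1 12 2 15 9)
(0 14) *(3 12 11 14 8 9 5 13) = (0 8 9 5 13 3 12 11 14) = [8, 1, 2, 12, 4, 13, 6, 7, 9, 5, 10, 14, 11, 3, 0]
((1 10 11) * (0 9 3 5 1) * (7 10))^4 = (0 1)(3 10)(5 11)(7 9)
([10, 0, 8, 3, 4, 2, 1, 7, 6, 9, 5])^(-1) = [1, 6, 5, 3, 4, 10, 8, 7, 2, 9, 0]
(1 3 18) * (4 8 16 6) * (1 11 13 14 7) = (1 3 18 11 13 14 7)(4 8 16 6) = [0, 3, 2, 18, 8, 5, 4, 1, 16, 9, 10, 13, 12, 14, 7, 15, 6, 17, 11]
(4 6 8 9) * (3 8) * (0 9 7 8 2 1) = (0 9 4 6 3 2 1)(7 8) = [9, 0, 1, 2, 6, 5, 3, 8, 7, 4]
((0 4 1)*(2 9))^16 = ((0 4 1)(2 9))^16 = (9)(0 4 1)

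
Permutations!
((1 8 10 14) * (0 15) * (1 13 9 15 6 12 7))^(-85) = (0 7 10 9 6 1 14 15 12 8 13)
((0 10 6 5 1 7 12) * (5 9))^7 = (0 12 7 1 5 9 6 10)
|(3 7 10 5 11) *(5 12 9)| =7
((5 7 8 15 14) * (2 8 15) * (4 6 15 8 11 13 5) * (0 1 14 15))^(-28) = (15)(0 14 6 1 4)(2 13 7)(5 8 11)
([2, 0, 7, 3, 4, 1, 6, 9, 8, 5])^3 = (0 9)(1 7)(2 5)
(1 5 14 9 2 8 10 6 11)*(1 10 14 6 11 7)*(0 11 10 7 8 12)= [11, 5, 12, 3, 4, 6, 8, 1, 14, 2, 10, 7, 0, 13, 9]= (0 11 7 1 5 6 8 14 9 2 12)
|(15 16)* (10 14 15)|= |(10 14 15 16)|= 4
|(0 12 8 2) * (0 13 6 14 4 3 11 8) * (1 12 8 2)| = |(0 8 1 12)(2 13 6 14 4 3 11)| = 28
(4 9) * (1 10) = (1 10)(4 9) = [0, 10, 2, 3, 9, 5, 6, 7, 8, 4, 1]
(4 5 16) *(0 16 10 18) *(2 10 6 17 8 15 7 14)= (0 16 4 5 6 17 8 15 7 14 2 10 18)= [16, 1, 10, 3, 5, 6, 17, 14, 15, 9, 18, 11, 12, 13, 2, 7, 4, 8, 0]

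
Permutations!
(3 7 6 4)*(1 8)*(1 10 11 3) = (1 8 10 11 3 7 6 4) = [0, 8, 2, 7, 1, 5, 4, 6, 10, 9, 11, 3]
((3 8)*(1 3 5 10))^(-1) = ((1 3 8 5 10))^(-1) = (1 10 5 8 3)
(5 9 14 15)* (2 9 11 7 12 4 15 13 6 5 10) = [0, 1, 9, 3, 15, 11, 5, 12, 8, 14, 2, 7, 4, 6, 13, 10] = (2 9 14 13 6 5 11 7 12 4 15 10)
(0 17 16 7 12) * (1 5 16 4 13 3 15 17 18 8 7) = (0 18 8 7 12)(1 5 16)(3 15 17 4 13) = [18, 5, 2, 15, 13, 16, 6, 12, 7, 9, 10, 11, 0, 3, 14, 17, 1, 4, 8]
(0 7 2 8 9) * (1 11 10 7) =(0 1 11 10 7 2 8 9) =[1, 11, 8, 3, 4, 5, 6, 2, 9, 0, 7, 10]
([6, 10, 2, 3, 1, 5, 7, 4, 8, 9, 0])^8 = [7, 0, 2, 3, 10, 5, 4, 1, 8, 9, 6]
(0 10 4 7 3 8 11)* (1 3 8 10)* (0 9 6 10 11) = (0 1 3 11 9 6 10 4 7 8) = [1, 3, 2, 11, 7, 5, 10, 8, 0, 6, 4, 9]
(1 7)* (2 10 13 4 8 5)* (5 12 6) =(1 7)(2 10 13 4 8 12 6 5) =[0, 7, 10, 3, 8, 2, 5, 1, 12, 9, 13, 11, 6, 4]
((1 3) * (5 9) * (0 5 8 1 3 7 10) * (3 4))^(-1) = (0 10 7 1 8 9 5)(3 4)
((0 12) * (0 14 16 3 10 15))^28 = (16)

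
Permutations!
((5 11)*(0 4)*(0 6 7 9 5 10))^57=((0 4 6 7 9 5 11 10))^57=(0 4 6 7 9 5 11 10)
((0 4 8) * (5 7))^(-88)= (0 8 4)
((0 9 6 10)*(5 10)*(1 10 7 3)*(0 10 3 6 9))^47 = (10)(1 3)(5 6 7)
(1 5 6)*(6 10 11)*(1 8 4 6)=[0, 5, 2, 3, 6, 10, 8, 7, 4, 9, 11, 1]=(1 5 10 11)(4 6 8)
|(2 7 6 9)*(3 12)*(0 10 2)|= 6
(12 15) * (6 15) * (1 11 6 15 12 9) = (1 11 6 12 15 9) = [0, 11, 2, 3, 4, 5, 12, 7, 8, 1, 10, 6, 15, 13, 14, 9]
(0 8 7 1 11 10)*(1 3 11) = (0 8 7 3 11 10) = [8, 1, 2, 11, 4, 5, 6, 3, 7, 9, 0, 10]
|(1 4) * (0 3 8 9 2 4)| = 7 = |(0 3 8 9 2 4 1)|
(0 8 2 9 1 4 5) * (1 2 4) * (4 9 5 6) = (0 8 9 2 5)(4 6) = [8, 1, 5, 3, 6, 0, 4, 7, 9, 2]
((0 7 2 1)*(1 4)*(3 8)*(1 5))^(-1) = ((0 7 2 4 5 1)(3 8))^(-1) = (0 1 5 4 2 7)(3 8)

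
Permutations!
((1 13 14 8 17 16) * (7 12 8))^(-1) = (1 16 17 8 12 7 14 13)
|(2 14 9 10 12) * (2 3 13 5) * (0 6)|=8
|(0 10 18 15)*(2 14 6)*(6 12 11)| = |(0 10 18 15)(2 14 12 11 6)| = 20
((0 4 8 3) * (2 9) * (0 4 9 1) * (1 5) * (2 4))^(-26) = (0 5 3 4)(1 2 8 9)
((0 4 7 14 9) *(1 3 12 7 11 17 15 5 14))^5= (0 5 11 9 15 4 14 17)(1 3 12 7)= ((0 4 11 17 15 5 14 9)(1 3 12 7))^5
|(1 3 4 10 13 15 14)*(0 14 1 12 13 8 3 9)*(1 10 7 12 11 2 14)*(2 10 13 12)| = |(0 1 9)(2 14 11 10 8 3 4 7)(13 15)| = 24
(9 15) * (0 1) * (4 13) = [1, 0, 2, 3, 13, 5, 6, 7, 8, 15, 10, 11, 12, 4, 14, 9] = (0 1)(4 13)(9 15)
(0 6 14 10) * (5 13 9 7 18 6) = [5, 1, 2, 3, 4, 13, 14, 18, 8, 7, 0, 11, 12, 9, 10, 15, 16, 17, 6] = (0 5 13 9 7 18 6 14 10)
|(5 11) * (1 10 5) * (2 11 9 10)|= 3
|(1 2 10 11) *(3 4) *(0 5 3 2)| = 8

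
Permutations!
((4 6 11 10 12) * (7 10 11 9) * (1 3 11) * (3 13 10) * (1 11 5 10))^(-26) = (13)(3 9 4 10)(5 7 6 12)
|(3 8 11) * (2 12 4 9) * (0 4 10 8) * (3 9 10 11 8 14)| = 20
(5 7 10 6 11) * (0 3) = [3, 1, 2, 0, 4, 7, 11, 10, 8, 9, 6, 5] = (0 3)(5 7 10 6 11)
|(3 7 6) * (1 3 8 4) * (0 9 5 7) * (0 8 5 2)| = 12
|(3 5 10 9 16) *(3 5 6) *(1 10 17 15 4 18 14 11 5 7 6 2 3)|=42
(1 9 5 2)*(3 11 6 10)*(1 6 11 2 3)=(11)(1 9 5 3 2 6 10)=[0, 9, 6, 2, 4, 3, 10, 7, 8, 5, 1, 11]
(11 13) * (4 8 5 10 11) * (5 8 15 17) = (4 15 17 5 10 11 13) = [0, 1, 2, 3, 15, 10, 6, 7, 8, 9, 11, 13, 12, 4, 14, 17, 16, 5]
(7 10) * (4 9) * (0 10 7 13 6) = [10, 1, 2, 3, 9, 5, 0, 7, 8, 4, 13, 11, 12, 6] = (0 10 13 6)(4 9)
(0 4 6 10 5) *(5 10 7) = [4, 1, 2, 3, 6, 0, 7, 5, 8, 9, 10] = (10)(0 4 6 7 5)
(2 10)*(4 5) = (2 10)(4 5) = [0, 1, 10, 3, 5, 4, 6, 7, 8, 9, 2]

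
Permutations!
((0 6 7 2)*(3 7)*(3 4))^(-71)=(0 6 4 3 7 2)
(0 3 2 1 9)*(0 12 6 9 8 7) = (0 3 2 1 8 7)(6 9 12) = [3, 8, 1, 2, 4, 5, 9, 0, 7, 12, 10, 11, 6]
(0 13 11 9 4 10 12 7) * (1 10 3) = (0 13 11 9 4 3 1 10 12 7) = [13, 10, 2, 1, 3, 5, 6, 0, 8, 4, 12, 9, 7, 11]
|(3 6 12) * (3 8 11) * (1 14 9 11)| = 8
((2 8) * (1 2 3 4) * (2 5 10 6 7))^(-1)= ((1 5 10 6 7 2 8 3 4))^(-1)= (1 4 3 8 2 7 6 10 5)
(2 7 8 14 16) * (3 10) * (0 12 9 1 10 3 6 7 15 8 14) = (0 12 9 1 10 6 7 14 16 2 15 8) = [12, 10, 15, 3, 4, 5, 7, 14, 0, 1, 6, 11, 9, 13, 16, 8, 2]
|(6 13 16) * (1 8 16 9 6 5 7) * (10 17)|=30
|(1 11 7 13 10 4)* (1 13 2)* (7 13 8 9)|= 9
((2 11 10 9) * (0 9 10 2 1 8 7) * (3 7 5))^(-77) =(2 11)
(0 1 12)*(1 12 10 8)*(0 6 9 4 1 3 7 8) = (0 12 6 9 4 1 10)(3 7 8) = [12, 10, 2, 7, 1, 5, 9, 8, 3, 4, 0, 11, 6]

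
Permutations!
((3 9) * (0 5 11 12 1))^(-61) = ((0 5 11 12 1)(3 9))^(-61) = (0 1 12 11 5)(3 9)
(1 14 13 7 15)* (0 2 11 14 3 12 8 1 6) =(0 2 11 14 13 7 15 6)(1 3 12 8) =[2, 3, 11, 12, 4, 5, 0, 15, 1, 9, 10, 14, 8, 7, 13, 6]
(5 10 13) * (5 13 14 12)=(5 10 14 12)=[0, 1, 2, 3, 4, 10, 6, 7, 8, 9, 14, 11, 5, 13, 12]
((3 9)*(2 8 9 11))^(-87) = ((2 8 9 3 11))^(-87) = (2 3 8 11 9)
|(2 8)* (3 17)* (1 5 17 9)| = 10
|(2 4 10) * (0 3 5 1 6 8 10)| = 9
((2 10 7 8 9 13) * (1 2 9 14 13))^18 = ((1 2 10 7 8 14 13 9))^18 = (1 10 8 13)(2 7 14 9)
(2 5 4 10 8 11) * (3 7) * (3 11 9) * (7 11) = (2 5 4 10 8 9 3 11) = [0, 1, 5, 11, 10, 4, 6, 7, 9, 3, 8, 2]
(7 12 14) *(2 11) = (2 11)(7 12 14) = [0, 1, 11, 3, 4, 5, 6, 12, 8, 9, 10, 2, 14, 13, 7]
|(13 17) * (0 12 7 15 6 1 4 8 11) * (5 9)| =18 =|(0 12 7 15 6 1 4 8 11)(5 9)(13 17)|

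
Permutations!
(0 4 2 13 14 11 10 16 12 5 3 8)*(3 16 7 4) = (0 3 8)(2 13 14 11 10 7 4)(5 16 12) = [3, 1, 13, 8, 2, 16, 6, 4, 0, 9, 7, 10, 5, 14, 11, 15, 12]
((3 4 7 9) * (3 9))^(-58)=(9)(3 7 4)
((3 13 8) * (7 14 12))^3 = ((3 13 8)(7 14 12))^3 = (14)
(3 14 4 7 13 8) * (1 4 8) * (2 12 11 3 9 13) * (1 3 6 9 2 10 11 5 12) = (1 4 7 10 11 6 9 13 3 14 8 2)(5 12) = [0, 4, 1, 14, 7, 12, 9, 10, 2, 13, 11, 6, 5, 3, 8]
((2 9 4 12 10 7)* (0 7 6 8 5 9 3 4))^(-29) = ((0 7 2 3 4 12 10 6 8 5 9))^(-29) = (0 4 8 7 12 5 2 10 9 3 6)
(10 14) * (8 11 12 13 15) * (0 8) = (0 8 11 12 13 15)(10 14) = [8, 1, 2, 3, 4, 5, 6, 7, 11, 9, 14, 12, 13, 15, 10, 0]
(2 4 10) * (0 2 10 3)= (10)(0 2 4 3)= [2, 1, 4, 0, 3, 5, 6, 7, 8, 9, 10]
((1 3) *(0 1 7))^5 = ((0 1 3 7))^5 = (0 1 3 7)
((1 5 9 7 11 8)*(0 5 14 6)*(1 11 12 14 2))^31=(0 7 6 9 14 5 12)(1 2)(8 11)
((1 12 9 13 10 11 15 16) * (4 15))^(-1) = ((1 12 9 13 10 11 4 15 16))^(-1) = (1 16 15 4 11 10 13 9 12)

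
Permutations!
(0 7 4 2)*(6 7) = (0 6 7 4 2) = [6, 1, 0, 3, 2, 5, 7, 4]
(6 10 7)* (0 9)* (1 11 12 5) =(0 9)(1 11 12 5)(6 10 7) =[9, 11, 2, 3, 4, 1, 10, 6, 8, 0, 7, 12, 5]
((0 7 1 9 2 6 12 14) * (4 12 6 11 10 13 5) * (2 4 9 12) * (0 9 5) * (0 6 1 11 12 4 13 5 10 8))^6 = (0 11)(1 13 14 2)(4 6 9 12)(7 8)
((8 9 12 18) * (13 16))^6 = ((8 9 12 18)(13 16))^6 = (8 12)(9 18)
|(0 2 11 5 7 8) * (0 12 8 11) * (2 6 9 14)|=30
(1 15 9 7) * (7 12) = [0, 15, 2, 3, 4, 5, 6, 1, 8, 12, 10, 11, 7, 13, 14, 9] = (1 15 9 12 7)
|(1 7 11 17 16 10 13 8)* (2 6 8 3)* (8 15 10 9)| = 42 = |(1 7 11 17 16 9 8)(2 6 15 10 13 3)|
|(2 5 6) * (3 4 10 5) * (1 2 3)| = 10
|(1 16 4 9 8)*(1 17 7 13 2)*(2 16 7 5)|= 10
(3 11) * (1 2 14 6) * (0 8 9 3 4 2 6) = [8, 6, 14, 11, 2, 5, 1, 7, 9, 3, 10, 4, 12, 13, 0] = (0 8 9 3 11 4 2 14)(1 6)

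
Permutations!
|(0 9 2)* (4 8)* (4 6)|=|(0 9 2)(4 8 6)|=3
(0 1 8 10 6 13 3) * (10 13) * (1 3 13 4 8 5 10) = [3, 5, 2, 0, 8, 10, 1, 7, 4, 9, 6, 11, 12, 13] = (13)(0 3)(1 5 10 6)(4 8)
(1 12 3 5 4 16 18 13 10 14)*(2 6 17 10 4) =[0, 12, 6, 5, 16, 2, 17, 7, 8, 9, 14, 11, 3, 4, 1, 15, 18, 10, 13] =(1 12 3 5 2 6 17 10 14)(4 16 18 13)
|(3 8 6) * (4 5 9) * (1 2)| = 6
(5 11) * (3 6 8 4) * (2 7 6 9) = (2 7 6 8 4 3 9)(5 11) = [0, 1, 7, 9, 3, 11, 8, 6, 4, 2, 10, 5]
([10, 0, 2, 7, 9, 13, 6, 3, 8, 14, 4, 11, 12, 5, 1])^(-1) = [1, 14, 2, 7, 10, 13, 6, 3, 8, 4, 0, 11, 12, 5, 9]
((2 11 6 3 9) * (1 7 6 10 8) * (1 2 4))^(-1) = ((1 7 6 3 9 4)(2 11 10 8))^(-1) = (1 4 9 3 6 7)(2 8 10 11)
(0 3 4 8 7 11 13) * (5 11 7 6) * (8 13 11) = (0 3 4 13)(5 8 6) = [3, 1, 2, 4, 13, 8, 5, 7, 6, 9, 10, 11, 12, 0]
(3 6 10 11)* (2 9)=(2 9)(3 6 10 11)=[0, 1, 9, 6, 4, 5, 10, 7, 8, 2, 11, 3]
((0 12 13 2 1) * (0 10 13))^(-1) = (0 12)(1 2 13 10)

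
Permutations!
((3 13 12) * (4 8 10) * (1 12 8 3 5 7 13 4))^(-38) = (1 13 12 8 5 10 7)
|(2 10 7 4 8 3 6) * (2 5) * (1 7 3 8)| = |(1 7 4)(2 10 3 6 5)| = 15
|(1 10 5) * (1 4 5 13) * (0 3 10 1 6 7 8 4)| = 9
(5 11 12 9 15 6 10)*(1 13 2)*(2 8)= (1 13 8 2)(5 11 12 9 15 6 10)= [0, 13, 1, 3, 4, 11, 10, 7, 2, 15, 5, 12, 9, 8, 14, 6]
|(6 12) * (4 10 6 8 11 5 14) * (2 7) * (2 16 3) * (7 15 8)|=|(2 15 8 11 5 14 4 10 6 12 7 16 3)|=13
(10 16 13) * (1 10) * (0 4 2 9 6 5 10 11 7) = (0 4 2 9 6 5 10 16 13 1 11 7) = [4, 11, 9, 3, 2, 10, 5, 0, 8, 6, 16, 7, 12, 1, 14, 15, 13]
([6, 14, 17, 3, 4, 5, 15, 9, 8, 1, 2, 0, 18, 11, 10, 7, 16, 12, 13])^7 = [10, 13, 6, 3, 4, 5, 2, 12, 8, 18, 0, 14, 7, 1, 11, 17, 16, 15, 9]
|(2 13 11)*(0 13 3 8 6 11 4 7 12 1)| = |(0 13 4 7 12 1)(2 3 8 6 11)| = 30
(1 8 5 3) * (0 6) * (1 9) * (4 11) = [6, 8, 2, 9, 11, 3, 0, 7, 5, 1, 10, 4] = (0 6)(1 8 5 3 9)(4 11)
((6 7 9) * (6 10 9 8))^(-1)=(6 8 7)(9 10)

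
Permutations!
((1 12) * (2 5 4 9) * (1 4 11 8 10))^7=((1 12 4 9 2 5 11 8 10))^7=(1 8 5 9 12 10 11 2 4)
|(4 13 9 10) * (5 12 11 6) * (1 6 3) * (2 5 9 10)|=24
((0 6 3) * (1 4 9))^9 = (9)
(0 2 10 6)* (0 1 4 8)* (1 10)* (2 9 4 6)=(0 9 4 8)(1 6 10 2)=[9, 6, 1, 3, 8, 5, 10, 7, 0, 4, 2]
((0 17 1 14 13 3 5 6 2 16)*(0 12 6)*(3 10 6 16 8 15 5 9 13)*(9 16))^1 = ((0 17 1 14 3 16 12 9 13 10 6 2 8 15 5))^1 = (0 17 1 14 3 16 12 9 13 10 6 2 8 15 5)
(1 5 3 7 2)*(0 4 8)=[4, 5, 1, 7, 8, 3, 6, 2, 0]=(0 4 8)(1 5 3 7 2)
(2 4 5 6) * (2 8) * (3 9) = (2 4 5 6 8)(3 9) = [0, 1, 4, 9, 5, 6, 8, 7, 2, 3]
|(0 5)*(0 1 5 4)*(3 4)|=6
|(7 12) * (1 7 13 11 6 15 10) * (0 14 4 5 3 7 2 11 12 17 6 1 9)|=66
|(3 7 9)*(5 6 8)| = 3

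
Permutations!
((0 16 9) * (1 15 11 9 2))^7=(16)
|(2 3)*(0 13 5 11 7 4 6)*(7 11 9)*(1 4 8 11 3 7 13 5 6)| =10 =|(0 5 9 13 6)(1 4)(2 7 8 11 3)|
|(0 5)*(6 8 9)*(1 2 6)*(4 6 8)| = 4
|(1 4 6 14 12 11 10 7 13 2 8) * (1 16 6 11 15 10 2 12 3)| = 45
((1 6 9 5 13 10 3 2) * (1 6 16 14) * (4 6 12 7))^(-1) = (1 14 16)(2 3 10 13 5 9 6 4 7 12)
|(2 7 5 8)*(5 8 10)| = 6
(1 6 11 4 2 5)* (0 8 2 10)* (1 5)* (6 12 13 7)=(0 8 2 1 12 13 7 6 11 4 10)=[8, 12, 1, 3, 10, 5, 11, 6, 2, 9, 0, 4, 13, 7]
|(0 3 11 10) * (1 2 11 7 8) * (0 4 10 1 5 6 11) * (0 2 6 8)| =|(0 3 7)(1 6 11)(4 10)(5 8)| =6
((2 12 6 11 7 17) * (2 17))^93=(17)(2 11 12 7 6)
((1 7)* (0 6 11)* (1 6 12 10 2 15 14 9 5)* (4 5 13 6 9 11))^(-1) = (0 11 14 15 2 10 12)(1 5 4 6 13 9 7)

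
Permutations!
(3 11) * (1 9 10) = (1 9 10)(3 11) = [0, 9, 2, 11, 4, 5, 6, 7, 8, 10, 1, 3]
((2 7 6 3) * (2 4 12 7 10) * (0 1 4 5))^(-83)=(0 6 4 5 7 1 3 12)(2 10)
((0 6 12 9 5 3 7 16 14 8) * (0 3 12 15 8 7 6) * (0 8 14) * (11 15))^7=(0 7 15 6 8 16 14 11 3)(5 12 9)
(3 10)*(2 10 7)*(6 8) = (2 10 3 7)(6 8) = [0, 1, 10, 7, 4, 5, 8, 2, 6, 9, 3]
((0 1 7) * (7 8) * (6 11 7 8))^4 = (0 7 11 6 1)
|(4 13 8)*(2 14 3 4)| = |(2 14 3 4 13 8)| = 6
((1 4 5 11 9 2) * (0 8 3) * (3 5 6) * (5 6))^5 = ((0 8 6 3)(1 4 5 11 9 2))^5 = (0 8 6 3)(1 2 9 11 5 4)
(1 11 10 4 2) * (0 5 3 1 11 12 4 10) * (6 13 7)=(0 5 3 1 12 4 2 11)(6 13 7)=[5, 12, 11, 1, 2, 3, 13, 6, 8, 9, 10, 0, 4, 7]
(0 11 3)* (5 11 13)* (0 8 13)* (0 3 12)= [3, 1, 2, 8, 4, 11, 6, 7, 13, 9, 10, 12, 0, 5]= (0 3 8 13 5 11 12)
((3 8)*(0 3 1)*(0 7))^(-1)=((0 3 8 1 7))^(-1)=(0 7 1 8 3)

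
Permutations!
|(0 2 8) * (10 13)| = |(0 2 8)(10 13)| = 6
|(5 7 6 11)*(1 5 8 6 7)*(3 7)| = 6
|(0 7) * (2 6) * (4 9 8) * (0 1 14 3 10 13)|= |(0 7 1 14 3 10 13)(2 6)(4 9 8)|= 42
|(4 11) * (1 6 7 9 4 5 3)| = |(1 6 7 9 4 11 5 3)| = 8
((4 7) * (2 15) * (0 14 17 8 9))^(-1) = (0 9 8 17 14)(2 15)(4 7)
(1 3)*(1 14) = (1 3 14) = [0, 3, 2, 14, 4, 5, 6, 7, 8, 9, 10, 11, 12, 13, 1]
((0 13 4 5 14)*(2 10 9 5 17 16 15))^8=(0 9 15 4 14 10 16 13 5 2 17)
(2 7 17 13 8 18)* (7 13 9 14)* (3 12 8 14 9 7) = (2 13 14 3 12 8 18)(7 17) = [0, 1, 13, 12, 4, 5, 6, 17, 18, 9, 10, 11, 8, 14, 3, 15, 16, 7, 2]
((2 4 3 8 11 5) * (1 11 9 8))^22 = ((1 11 5 2 4 3)(8 9))^22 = (1 4 5)(2 11 3)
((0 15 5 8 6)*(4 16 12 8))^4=(0 16)(4 6)(5 8)(12 15)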